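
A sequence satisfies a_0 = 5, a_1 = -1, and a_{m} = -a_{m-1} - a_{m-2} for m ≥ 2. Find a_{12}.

5

The ordinary generating function has denominator 1 + t + t^2.
Iterating the recurrence: a_0,…,a_{12} = 5, -1, -4, 5, -1, -4, 5, -1, -4, 5, -1, -4, 5.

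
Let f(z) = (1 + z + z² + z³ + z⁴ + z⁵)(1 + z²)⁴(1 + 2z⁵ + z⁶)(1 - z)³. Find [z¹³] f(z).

(1 + z + z² + z³ + z⁴ + z⁵) has coefficients 1,1,1,1,1,1 for degrees 0…5.
(1 + z²)⁴ has coefficients 1,0,4,0,6,0,4,0,1,0,0,0,0,0 for degrees 0…13.
Multiplying by (1 + 2z⁵ + z⁶) gives running coefficients 1,0,4,0,6,2,5,8,5,12,6,8,4,2 for degrees 0…13.
Finally multiplying by (1 - z)³, the product of all factors after the first has coefficients 1,-3,7,-13,18,-20,17,-7,-6,16,-23,21,-14,8 for degrees 0…13.
[z¹³] = 1·8 + 1·(-14) + 1·21 + 1·(-23) + 1·16 + 1·(-6) = 2.

2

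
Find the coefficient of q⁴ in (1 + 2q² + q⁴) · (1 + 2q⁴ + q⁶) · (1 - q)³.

9

(1 + 2q² + q⁴) has coefficients 1,0,2,0,1 for degrees 0…4.
(1 + 2q⁴ + q⁶) has coefficients 1,0,0,0,2 for degrees 0…4.
Finally multiplying by (1 - q)³, the product of all factors after the first has coefficients 1,-3,3,-1,2 for degrees 0…4.
[q⁴] = 1·2 + 2·3 + 1·1 = 9.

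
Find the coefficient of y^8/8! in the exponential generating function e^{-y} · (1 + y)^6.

The EGF product rule gives c_8 = Σ_{k_1+k_2=8} C(8; k_1,k_2) · ∏ g_i(k_i), where e^{-y} gives (-1)^k; (1+y)^6 gives the falling factorial (6)_k.
g_1(k) for k = 0…8: 1, -1, 1, -1, 1, -1, 1, -1, 1.
g_2(k) for k = 0…8: 1, 6, 30, 120, 360, 720, 720, 0, 0.
c_8 = Σ_k C(8,k)·g_1(k)·g_2(8−k) = 28·1·720 + 56·(-1)·720 + 70·1·360 + 56·(-1)·120 + 28·1·30 + 8·(-1)·6 + 1·1·1 = 20160 − 40320 + 25200 − 6720 + 840 − 48 + 1 = -887.

-887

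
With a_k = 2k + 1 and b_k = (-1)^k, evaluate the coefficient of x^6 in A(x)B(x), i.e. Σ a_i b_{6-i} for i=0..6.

7

This is [x^6] in the product of the two ordinary generating functions.
Σ = 1·1 + 3·(-1) + 5·1 + 7·(-1) + 9·1 + 11·(-1) + 13·1 = 7.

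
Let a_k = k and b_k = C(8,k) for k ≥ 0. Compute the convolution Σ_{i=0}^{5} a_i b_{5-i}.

303

This is [x^5] in the product of the two ordinary generating functions.
Σ = 0·56 + 1·70 + 2·56 + 3·28 + 4·8 + 5·1 = 303.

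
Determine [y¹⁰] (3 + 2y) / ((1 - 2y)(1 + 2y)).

Partial fractions give a closed form: a_n = (2)·2^n + (1)·(-2)^n.
At n = 10: a_10 = 3072.

3072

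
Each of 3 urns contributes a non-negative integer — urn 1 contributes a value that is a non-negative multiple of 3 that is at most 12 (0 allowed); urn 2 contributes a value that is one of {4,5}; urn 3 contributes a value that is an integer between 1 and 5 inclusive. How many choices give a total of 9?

4

The generating function for the choices is (1 + z^3 + z^6 + z^9 + z^12)·(z^4 + z^5)·(z + z^2 + z^3 + z^4 + z^5); the count is [z^9].
(1 + z^3 + z^6 + z^9 + z^12) has coefficients 1,0,0,1,0,0,1,0,0,1 for degrees 0…9.
(z^4 + z^5) has coefficients 0,0,0,0,1,1,0,0,0,0 for degrees 0…9.
Finally multiplying by (z + z^2 + z^3 + z^4 + z^5), the product of all factors after the first has coefficients 0,0,0,0,0,1,2,2,2,2 for degrees 0…9.
[z^9] = 1·2 + 1·2 + 1·0 + 1·0 = 4.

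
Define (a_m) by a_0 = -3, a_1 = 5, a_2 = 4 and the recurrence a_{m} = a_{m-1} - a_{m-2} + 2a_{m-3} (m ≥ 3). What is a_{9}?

29

The ordinary generating function has denominator 1 - x + x^2 - 2x^3.
Iterating the recurrence: a_0,…,a_{9} = -3, 5, 4, -7, -1, 14, 1, -15, 12, 29.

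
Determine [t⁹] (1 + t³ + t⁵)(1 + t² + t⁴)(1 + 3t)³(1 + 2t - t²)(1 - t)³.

-61

(1 + t³ + t⁵) has coefficients 1,0,0,1,0,1 for degrees 0…5.
(1 + t² + t⁴) has coefficients 1,0,1,0,1,0,0,0,0,0 for degrees 0…9.
Multiplying by (1 + 3t)³ gives running coefficients 1,9,28,36,28,36,27,27,0,0 for degrees 0…9.
Multiplying by (1 + 2t - t²) gives running coefficients 1,11,45,83,72,56,71,45,27,-27 for degrees 0…9.
Finally multiplying by (1 - t)³, the product of all factors after the first has coefficients 1,8,15,-20,-53,44,36,-72,49,-44 for degrees 0…9.
[t⁹] = 1·(-44) + 1·36 + 1·(-53) = -61.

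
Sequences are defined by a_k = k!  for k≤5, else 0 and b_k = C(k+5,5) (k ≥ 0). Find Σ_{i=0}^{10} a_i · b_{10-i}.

The convolution is the t^10 coefficient of A(t)B(t).
Σ = 1·3003 + 1·2002 + 2·1287 + 6·792 + 24·462 + 120·252 + 0·126 + 0·56 + 0·21 + 0·6 + 0·1 = 53659.

53659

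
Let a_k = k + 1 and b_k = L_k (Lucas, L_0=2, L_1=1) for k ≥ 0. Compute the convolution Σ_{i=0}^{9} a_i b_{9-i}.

507

This is [x^9] in the product of the two ordinary generating functions.
Σ = 1·76 + 2·47 + 3·29 + 4·18 + 5·11 + 6·7 + 7·4 + 8·3 + 9·1 + 10·2 = 507.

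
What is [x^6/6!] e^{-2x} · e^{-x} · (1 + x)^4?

The EGF product rule gives c_6 = Σ_{k_1+k_2+k_3=6} C(6; k_1,k_2,k_3) · ∏ g_i(k_i), where e^{-2x} gives (-2)^k; e^{-x} gives (-1)^k; (1+x)^4 gives the falling factorial (4)_k.
g_1(k) for k = 0…6: 1, -2, 4, -8, 16, -32, 64.
g_2(k) for k = 0…6: 1, -1, 1, -1, 1, -1, 1.
g_3(k) for k = 0…6: 1, 4, 12, 24, 24, 0, 0.
First combine the last two factors: h(k) = Σ_j C(k,j)·g_2(j)·g_3(k−j) for k = 0…6: 1, 3, 5, -1, -15, 19, 37.
c_6 = Σ_k C(6,k)·g_1(k)·h(6−k) = 1·1·37 + 6·(-2)·19 + 15·4·(-15) + 20·(-8)·(-1) + 15·16·5 + 6·(-32)·3 + 1·64·1 = 37 − 228 − 900 + 160 + 1200 − 576 + 64 = -243.

-243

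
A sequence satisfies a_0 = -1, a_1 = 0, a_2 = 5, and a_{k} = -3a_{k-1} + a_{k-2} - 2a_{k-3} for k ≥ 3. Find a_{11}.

-263883

The ordinary generating function has denominator 1 + 3q - q^2 + 2q^3.
Iterating the recurrence: a_0,…,a_{11} = -1, 0, 5, -13, 44, -155, 535, -1848, 6389, -22085, 76340, -263883.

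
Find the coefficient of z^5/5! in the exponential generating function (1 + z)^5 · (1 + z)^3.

The EGF product rule gives c_5 = Σ_{k_1+k_2=5} C(5; k_1,k_2) · ∏ g_i(k_i), where (1+z)^5 gives the falling factorial (5)_k; (1+z)^3 gives the falling factorial (3)_k.
g_1(k) for k = 0…5: 1, 5, 20, 60, 120, 120.
g_2(k) for k = 0…5: 1, 3, 6, 6, 0, 0.
c_5 = Σ_k C(5,k)·g_1(k)·g_2(5−k) = 10·20·6 + 10·60·6 + 5·120·3 + 1·120·1 = 1200 + 3600 + 1800 + 120 = 6720.

6720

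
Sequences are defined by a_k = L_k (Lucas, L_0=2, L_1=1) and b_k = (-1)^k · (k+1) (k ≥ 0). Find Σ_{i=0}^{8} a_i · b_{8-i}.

41

This is [x^8] in the product of the two ordinary generating functions.
Σ = 2·9 + 1·(-8) + 3·7 + 4·(-6) + 7·5 + 11·(-4) + 18·3 + 29·(-2) + 47·1 = 41.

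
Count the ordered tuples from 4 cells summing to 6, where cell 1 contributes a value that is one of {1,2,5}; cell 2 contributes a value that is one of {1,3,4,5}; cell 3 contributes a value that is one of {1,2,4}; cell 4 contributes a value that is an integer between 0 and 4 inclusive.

The generating function for the choices is (x + x² + x⁵)·(x + x³ + x⁴ + x⁵)·(x + x² + x⁴)·(1 + x + x² + x³ + x⁴); the count is [x⁶].
(x + x² + x⁵) has coefficients 0,1,1,0,0,1 for degrees 0…5.
(x + x³ + x⁴ + x⁵) has coefficients 0,1,0,1,1,1,0 for degrees 0…6.
Multiplying by (x + x² + x⁴) gives running coefficients 0,0,1,1,1,3,2 for degrees 0…6.
Finally multiplying by (1 + x + x² + x³ + x⁴), the product of all factors after the first has coefficients 0,0,1,2,3,6,8 for degrees 0…6.
[x⁶] = 1·6 + 1·3 + 1·0 = 9.

9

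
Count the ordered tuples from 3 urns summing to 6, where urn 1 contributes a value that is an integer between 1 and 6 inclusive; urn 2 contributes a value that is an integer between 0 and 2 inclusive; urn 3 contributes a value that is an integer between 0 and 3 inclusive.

The generating function for the choices is (x + x^2 + x^3 + x^4 + x^5 + x^6)·(1 + x + x^2)·(1 + x + x^2 + x^3); the count is [x^6].
(x + x^2 + x^3 + x^4 + x^5 + x^6) has coefficients 0,1,1,1,1,1,1 for degrees 0…6.
(1 + x + x^2) has coefficients 1,1,1,0,0,0,0 for degrees 0…6.
Finally multiplying by (1 + x + x^2 + x^3), the product of all factors after the first has coefficients 1,2,3,3,2,1,0 for degrees 0…6.
[x^6] = 1·1 + 1·2 + 1·3 + 1·3 + 1·2 + 1·1 = 12.

12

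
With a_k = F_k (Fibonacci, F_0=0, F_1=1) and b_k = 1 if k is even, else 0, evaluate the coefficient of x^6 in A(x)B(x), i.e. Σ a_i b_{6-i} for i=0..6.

12

This is [x^6] in the product of the two ordinary generating functions.
Σ = 0·1 + 1·0 + 1·1 + 2·0 + 3·1 + 5·0 + 8·1 = 12.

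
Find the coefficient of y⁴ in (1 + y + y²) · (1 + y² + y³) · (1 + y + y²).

6

(1 + y + y²) has coefficients 1,1,1 for degrees 0…2.
(1 + y² + y³) has coefficients 1,0,1,1,0 for degrees 0…4.
Finally multiplying by (1 + y + y²), the product of all factors after the first has coefficients 1,1,2,2,2 for degrees 0…4.
[y⁴] = 1·2 + 1·2 + 1·2 = 6.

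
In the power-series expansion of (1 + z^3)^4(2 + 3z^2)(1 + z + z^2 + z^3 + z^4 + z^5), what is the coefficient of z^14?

25

(1 + z^3)^4 has coefficients 1,0,0,4,0,0,6,0,0,4,0,0,1 for degrees 0…12.
(2 + 3z^2) has coefficients 2,0,3,0,0,0,0,0,0,0,0,0,0,0,0 for degrees 0…14.
Finally multiplying by (1 + z + z^2 + z^3 + z^4 + z^5), the product of all factors after the first has coefficients 2,2,5,5,5,5,3,3,0,0,0,0,0,0,0 for degrees 0…14.
[z^14] = 1·0 + 4·0 + 6·0 + 4·5 + 1·5 = 25.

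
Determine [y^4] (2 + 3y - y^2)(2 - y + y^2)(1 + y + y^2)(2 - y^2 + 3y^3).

19

(2 + 3y - y^2) has coefficients 2,3,-1 for degrees 0…2.
(2 - y + y^2) has coefficients 2,-1,1,0,0 for degrees 0…4.
Multiplying by (1 + y + y^2) gives running coefficients 2,1,2,0,1 for degrees 0…4.
Finally multiplying by (2 - y^2 + 3y^3), the product of all factors after the first has coefficients 4,2,2,5,3 for degrees 0…4.
[y^4] = 2·3 + 3·5 − 1·2 = 19.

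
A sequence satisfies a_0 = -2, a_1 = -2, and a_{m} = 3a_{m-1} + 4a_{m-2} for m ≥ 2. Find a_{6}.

-3278

The ordinary generating function has denominator 1 - 3t - 4t^2.
Iterating the recurrence: a_0,…,a_{6} = -2, -2, -14, -50, -206, -818, -3278.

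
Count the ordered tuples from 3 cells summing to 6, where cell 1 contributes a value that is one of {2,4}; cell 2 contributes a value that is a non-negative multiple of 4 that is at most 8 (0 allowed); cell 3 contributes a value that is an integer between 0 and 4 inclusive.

The generating function for the choices is (y² + y⁴)·(1 + y⁴ + y⁸)·(1 + y + y² + y³ + y⁴); the count is [y⁶].
(y² + y⁴) has coefficients 0,0,1,0,1 for degrees 0…4.
(1 + y⁴ + y⁸) has coefficients 1,0,0,0,1,0,0 for degrees 0…6.
Finally multiplying by (1 + y + y² + y³ + y⁴), the product of all factors after the first has coefficients 1,1,1,1,2,1,1 for degrees 0…6.
[y⁶] = 1·2 + 1·1 = 3.

3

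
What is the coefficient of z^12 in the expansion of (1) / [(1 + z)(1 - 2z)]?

Partial fractions give a closed form: a_n = (1/3)·(-1)^n + (2/3)·2^n.
At n = 12: a_12 = 2731.

2731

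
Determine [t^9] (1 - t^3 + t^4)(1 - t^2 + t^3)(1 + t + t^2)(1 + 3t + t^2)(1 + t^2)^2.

(1 - t^3 + t^4) has coefficients 1,0,0,-1,1 for degrees 0…4.
(1 - t^2 + t^3) has coefficients 1,0,-1,1,0,0,0,0,0,0 for degrees 0…9.
Multiplying by (1 + t + t^2) gives running coefficients 1,1,0,0,0,1,0,0,0,0 for degrees 0…9.
Multiplying by (1 + 3t + t^2) gives running coefficients 1,4,4,1,0,1,3,1,0,0 for degrees 0…9.
Finally multiplying by (1 + t^2)^2, the product of all factors after the first has coefficients 1,4,6,9,9,7,7,4,6,3 for degrees 0…9.
[t^9] = 1·3 − 1·7 + 1·7 = 3.

3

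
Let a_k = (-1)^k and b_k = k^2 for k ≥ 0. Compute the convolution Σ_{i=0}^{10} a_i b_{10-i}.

55

The convolution is the t^10 coefficient of A(t)B(t).
Σ = 1·100 − 1·81 + 1·64 − 1·49 + 1·36 − 1·25 + 1·16 − 1·9 + 1·4 − 1·1 + 1·0 = 55.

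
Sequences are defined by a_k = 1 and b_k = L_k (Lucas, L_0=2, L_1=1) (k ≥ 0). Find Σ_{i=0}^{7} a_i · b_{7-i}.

75

This is [x^7] in the product of the two ordinary generating functions.
Σ = 1·29 + 1·18 + 1·11 + 1·7 + 1·4 + 1·3 + 1·1 + 1·2 = 75.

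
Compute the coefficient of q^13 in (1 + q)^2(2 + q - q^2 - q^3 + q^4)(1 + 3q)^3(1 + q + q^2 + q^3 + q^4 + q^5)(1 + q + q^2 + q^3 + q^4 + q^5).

(1 + q)^2 has coefficients 1,2,1 for degrees 0…2.
(2 + q - q^2 - q^3 + q^4) has coefficients 2,1,-1,-1,1,0,0,0,0,0,0,0,0,0 for degrees 0…13.
Multiplying by (1 + 3q)^3 gives running coefficients 2,19,62,71,-8,-45,0,27,0,0,0,0,0,0 for degrees 0…13.
Multiplying by (1 + q + q^2 + q^3 + q^4 + q^5) gives running coefficients 2,21,83,154,146,101,99,107,45,-26,-18,27,27,0 for degrees 0…13.
Finally multiplying by (1 + q + q^2 + q^3 + q^4 + q^5), the product of all factors after the first has coefficients 2,23,106,260,406,507,604,690,652,472,308,234,162,55 for degrees 0…13.
[q^13] = 1·55 + 2·162 + 1·234 = 613.

613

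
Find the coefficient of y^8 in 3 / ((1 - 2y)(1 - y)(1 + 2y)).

Partial fractions give a closed form: a_n = (3)·2^n + (-1)·1^n + (1)·(-2)^n.
At n = 8: a_8 = 1023.

1023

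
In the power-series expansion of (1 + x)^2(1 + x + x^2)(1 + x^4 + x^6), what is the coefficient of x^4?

(1 + x)^2 has coefficients 1,2,1 for degrees 0…2.
(1 + x + x^2) has coefficients 1,1,1,0,0 for degrees 0…4.
Finally multiplying by (1 + x^4 + x^6), the product of all factors after the first has coefficients 1,1,1,0,1 for degrees 0…4.
[x^4] = 1·1 + 2·0 + 1·1 = 2.

2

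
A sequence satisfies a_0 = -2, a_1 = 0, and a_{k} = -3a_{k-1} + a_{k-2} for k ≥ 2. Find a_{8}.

-2378

The ordinary generating function has denominator 1 + 3q - q^2.
Iterating the recurrence: a_0,…,a_{8} = -2, 0, -2, 6, -20, 66, -218, 720, -2378.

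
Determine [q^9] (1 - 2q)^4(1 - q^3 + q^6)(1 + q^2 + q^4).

-80

(1 - 2q)^4 has coefficients 1,-8,24,-32,16 for degrees 0…4.
(1 - q^3 + q^6) has coefficients 1,0,0,-1,0,0,1,0,0,0 for degrees 0…9.
Finally multiplying by (1 + q^2 + q^4), the product of all factors after the first has coefficients 1,0,1,-1,1,-1,1,-1,1,0 for degrees 0…9.
[q^9] = 1·0 − 8·1 + 24·(-1) − 32·1 + 16·(-1) = -80.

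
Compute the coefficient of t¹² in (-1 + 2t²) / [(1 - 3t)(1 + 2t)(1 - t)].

-372555

Partial fractions give a closed form: a_n = (-7/10)·3^n + (-2/15)·(-2)^n + (-1/6)·1^n.
At n = 12: a_12 = -372555.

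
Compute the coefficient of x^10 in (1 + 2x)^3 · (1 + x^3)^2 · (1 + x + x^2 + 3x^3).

(1 + 2x)^3 has coefficients 1,6,12,8 for degrees 0…3.
(1 + x^3)^2 has coefficients 1,0,0,2,0,0,1,0,0,0,0 for degrees 0…10.
Finally multiplying by (1 + x + x^2 + 3x^3), the product of all factors after the first has coefficients 1,1,1,5,2,2,7,1,1,3,0 for degrees 0…10.
[x^10] = 1·0 + 6·3 + 12·1 + 8·1 = 38.

38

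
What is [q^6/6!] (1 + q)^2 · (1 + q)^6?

20160

The EGF product rule gives c_6 = Σ_{k_1+k_2=6} C(6; k_1,k_2) · ∏ g_i(k_i), where (1+q)^2 gives the falling factorial (2)_k; (1+q)^6 gives the falling factorial (6)_k.
g_1(k) for k = 0…6: 1, 2, 2, 0, 0, 0, 0.
g_2(k) for k = 0…6: 1, 6, 30, 120, 360, 720, 720.
c_6 = Σ_k C(6,k)·g_1(k)·g_2(6−k) = 1·1·720 + 6·2·720 + 15·2·360 = 720 + 8640 + 10800 = 20160.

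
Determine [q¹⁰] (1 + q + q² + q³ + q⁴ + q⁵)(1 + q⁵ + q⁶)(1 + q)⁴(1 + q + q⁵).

(1 + q + q² + q³ + q⁴ + q⁵) has coefficients 1,1,1,1,1,1 for degrees 0…5.
(1 + q⁵ + q⁶) has coefficients 1,0,0,0,0,1,1,0,0,0,0 for degrees 0…10.
Multiplying by (1 + q)⁴ gives running coefficients 1,4,6,4,1,1,5,10,10,5,1 for degrees 0…10.
Finally multiplying by (1 + q + q⁵), the product of all factors after the first has coefficients 1,5,10,10,5,3,10,21,24,16,7 for degrees 0…10.
[q¹⁰] = 1·7 + 1·16 + 1·24 + 1·21 + 1·10 + 1·3 = 81.

81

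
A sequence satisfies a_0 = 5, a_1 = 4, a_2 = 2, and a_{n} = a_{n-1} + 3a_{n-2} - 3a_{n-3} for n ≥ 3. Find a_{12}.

The ordinary generating function has denominator 1 - q - 3q^2 + 3q^3.
Iterating the recurrence: a_0,…,a_{12} = 5, 4, 2, -1, -7, -16, -34, -61, -115, -196, -358, -601, -1087.

-1087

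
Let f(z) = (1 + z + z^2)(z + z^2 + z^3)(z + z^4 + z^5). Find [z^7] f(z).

(1 + z + z^2) has coefficients 1,1,1 for degrees 0…2.
(z + z^2 + z^3) has coefficients 0,1,1,1,0,0,0,0 for degrees 0…7.
Finally multiplying by (z + z^4 + z^5), the product of all factors after the first has coefficients 0,0,1,1,1,1,2,2 for degrees 0…7.
[z^7] = 1·2 + 1·2 + 1·1 = 5.

5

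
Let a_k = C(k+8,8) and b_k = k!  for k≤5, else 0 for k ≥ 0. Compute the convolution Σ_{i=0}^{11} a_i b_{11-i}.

Write out a_i and b_{11-i} for i = 0,…,11 and sum the products.
Σ = 1·0 + 9·0 + 45·0 + 165·0 + 495·0 + 1287·0 + 3003·120 + 6435·24 + 12870·6 + 24310·2 + 43758·1 + 75582·1 = 759980.

759980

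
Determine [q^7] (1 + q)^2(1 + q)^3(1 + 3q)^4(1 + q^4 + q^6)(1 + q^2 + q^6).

4049

(1 + q)^2 has coefficients 1,2,1 for degrees 0…2.
(1 + q)^3 has coefficients 1,3,3,1,0,0,0,0 for degrees 0…7.
Multiplying by (1 + 3q)^4 gives running coefficients 1,15,93,307,579,621,351,81 for degrees 0…7.
Multiplying by (1 + q^4 + q^6) gives running coefficients 1,15,93,307,580,636,445,403 for degrees 0…7.
Finally multiplying by (1 + q^2 + q^6), the product of all factors after the first has coefficients 1,15,94,322,673,943,1026,1054 for degrees 0…7.
[q^7] = 1·1054 + 2·1026 + 1·943 = 4049.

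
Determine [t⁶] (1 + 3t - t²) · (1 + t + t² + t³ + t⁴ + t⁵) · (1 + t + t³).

(1 + 3t - t²) has coefficients 1,3,-1 for degrees 0…2.
(1 + t + t² + t³ + t⁴ + t⁵) has coefficients 1,1,1,1,1,1,0 for degrees 0…6.
Finally multiplying by (1 + t + t³), the product of all factors after the first has coefficients 1,2,2,3,3,3,2 for degrees 0…6.
[t⁶] = 1·2 + 3·3 − 1·3 = 8.

8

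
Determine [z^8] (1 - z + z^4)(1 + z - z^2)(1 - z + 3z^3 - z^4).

(1 - z + z^4) has coefficients 1,-1,0,0,1 for degrees 0…4.
(1 + z - z^2) has coefficients 1,1,-1,0,0,0,0,0,0 for degrees 0…8.
Finally multiplying by (1 - z + 3z^3 - z^4), the product of all factors after the first has coefficients 1,0,-2,4,2,-4,1,0,0 for degrees 0…8.
[z^8] = 1·0 − 1·0 + 1·2 = 2.

2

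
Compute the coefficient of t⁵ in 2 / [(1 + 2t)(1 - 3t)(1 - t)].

420

The denominator gives the recurrence a_n = 2a_(n−1) + 5a_(n−2) − 6a_(n−3) for n ≥ 3; the numerator fixes a_0 = 2, a_1 = 4, a_2 = 18.
Iterating: 2, 4, 18, 44, 154, 420, so a_5 = 420.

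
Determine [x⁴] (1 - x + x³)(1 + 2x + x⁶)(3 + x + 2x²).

3

(1 - x + x³) has coefficients 1,-1,0,1 for degrees 0…3.
(1 + 2x + x⁶) has coefficients 1,2,0,0,0 for degrees 0…4.
Finally multiplying by (3 + x + 2x²), the product of all factors after the first has coefficients 3,7,4,4,0 for degrees 0…4.
[x⁴] = 1·0 − 1·4 + 1·7 = 3.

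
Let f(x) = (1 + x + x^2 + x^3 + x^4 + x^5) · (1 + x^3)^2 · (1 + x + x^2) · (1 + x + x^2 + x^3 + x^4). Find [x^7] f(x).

39

(1 + x + x^2 + x^3 + x^4 + x^5) has coefficients 1,1,1,1,1,1 for degrees 0…5.
(1 + x^3)^2 has coefficients 1,0,0,2,0,0,1,0 for degrees 0…7.
Multiplying by (1 + x + x^2) gives running coefficients 1,1,1,2,2,2,1,1 for degrees 0…7.
Finally multiplying by (1 + x + x^2 + x^3 + x^4), the product of all factors after the first has coefficients 1,2,3,5,7,8,8,8 for degrees 0…7.
[x^7] = 1·8 + 1·8 + 1·8 + 1·7 + 1·5 + 1·3 = 39.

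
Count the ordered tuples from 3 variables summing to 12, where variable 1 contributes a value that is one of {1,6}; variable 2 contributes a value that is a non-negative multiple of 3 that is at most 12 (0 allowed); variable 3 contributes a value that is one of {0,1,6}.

2

The generating function for the choices is (q + q^6)·(1 + q^3 + q^6 + q^9 + q^12)·(1 + q + q^6); the count is [q^12].
(q + q^6) has coefficients 0,1,0,0,0,0,1 for degrees 0…6.
(1 + q^3 + q^6 + q^9 + q^12) has coefficients 1,0,0,1,0,0,1,0,0,1,0,0,1 for degrees 0…12.
Finally multiplying by (1 + q + q^6), the product of all factors after the first has coefficients 1,1,0,1,1,0,2,1,0,2,1,0,2 for degrees 0…12.
[q^12] = 1·0 + 1·2 = 2.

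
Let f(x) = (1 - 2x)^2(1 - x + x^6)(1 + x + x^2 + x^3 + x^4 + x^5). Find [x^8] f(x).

-3

(1 - 2x)^2 has coefficients 1,-4,4 for degrees 0…2.
(1 - x + x^6) has coefficients 1,-1,0,0,0,0,1,0,0 for degrees 0…8.
Finally multiplying by (1 + x + x^2 + x^3 + x^4 + x^5), the product of all factors after the first has coefficients 1,0,0,0,0,0,0,1,1 for degrees 0…8.
[x^8] = 1·1 − 4·1 + 4·0 = -3.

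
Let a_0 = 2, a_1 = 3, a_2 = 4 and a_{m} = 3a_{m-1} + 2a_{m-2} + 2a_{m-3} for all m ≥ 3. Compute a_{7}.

The ordinary generating function has denominator 1 - 3t - 2t^2 - 2t^3.
Iterating the recurrence: a_0,…,a_{7} = 2, 3, 4, 22, 80, 292, 1080, 3984.

3984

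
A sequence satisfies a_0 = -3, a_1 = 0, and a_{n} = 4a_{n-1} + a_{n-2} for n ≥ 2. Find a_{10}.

-294627

The ordinary generating function has denominator 1 - 4q - q^2.
Iterating the recurrence: a_0,…,a_{10} = -3, 0, -3, -12, -51, -216, -915, -3876, -16419, -69552, -294627.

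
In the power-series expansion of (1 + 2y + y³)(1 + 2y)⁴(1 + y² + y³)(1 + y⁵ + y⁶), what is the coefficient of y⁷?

(1 + 2y + y³) has coefficients 1,2,0,1 for degrees 0…3.
(1 + 2y)⁴ has coefficients 1,8,24,32,16,0,0,0 for degrees 0…7.
Multiplying by (1 + y² + y³) gives running coefficients 1,8,25,41,48,56,48,16 for degrees 0…7.
Finally multiplying by (1 + y⁵ + y⁶), the product of all factors after the first has coefficients 1,8,25,41,48,57,57,49 for degrees 0…7.
[y⁷] = 1·49 + 2·57 + 1·48 = 211.

211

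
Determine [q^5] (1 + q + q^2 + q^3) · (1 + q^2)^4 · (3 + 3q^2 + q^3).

(1 + q + q^2 + q^3) has coefficients 1,1,1,1 for degrees 0…3.
(1 + q^2)^4 has coefficients 1,0,4,0,6,0 for degrees 0…5.
Finally multiplying by (3 + 3q^2 + q^3), the product of all factors after the first has coefficients 3,0,15,1,30,4 for degrees 0…5.
[q^5] = 1·4 + 1·30 + 1·1 + 1·15 = 50.

50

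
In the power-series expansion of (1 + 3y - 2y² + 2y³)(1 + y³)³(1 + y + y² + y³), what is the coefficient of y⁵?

(1 + 3y - 2y² + 2y³) has coefficients 1,3,-2,2 for degrees 0…3.
(1 + y³)³ has coefficients 1,0,0,3,0,0 for degrees 0…5.
Finally multiplying by (1 + y + y² + y³), the product of all factors after the first has coefficients 1,1,1,4,3,3 for degrees 0…5.
[y⁵] = 1·3 + 3·3 − 2·4 + 2·1 = 6.

6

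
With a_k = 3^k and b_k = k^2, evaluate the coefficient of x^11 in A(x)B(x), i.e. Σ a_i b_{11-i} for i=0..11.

Write out a_i and b_{11-i} for i = 0,…,11 and sum the products.
Σ = 1·121 + 3·100 + 9·81 + 27·64 + 81·49 + 243·36 + 729·25 + 2187·16 + 6561·9 + 19683·4 + 59049·1 + 177147·0 = 265642.

265642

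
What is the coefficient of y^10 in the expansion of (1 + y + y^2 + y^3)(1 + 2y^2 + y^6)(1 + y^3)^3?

(1 + y + y^2 + y^3) has coefficients 1,1,1,1 for degrees 0…3.
(1 + 2y^2 + y^6) has coefficients 1,0,2,0,0,0,1,0,0,0,0 for degrees 0…10.
Finally multiplying by (1 + y^3)^3, the product of all factors after the first has coefficients 1,0,2,3,0,6,4,0,6,4,0 for degrees 0…10.
[y^10] = 1·0 + 1·4 + 1·6 + 1·0 = 10.

10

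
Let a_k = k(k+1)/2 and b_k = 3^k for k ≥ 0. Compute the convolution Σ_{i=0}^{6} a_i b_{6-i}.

804

This is [x^6] in the product of the two ordinary generating functions.
Σ = 0·729 + 1·243 + 3·81 + 6·27 + 10·9 + 15·3 + 21·1 = 804.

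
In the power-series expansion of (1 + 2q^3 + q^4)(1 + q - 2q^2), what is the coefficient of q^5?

(1 + 2q^3 + q^4) has coefficients 1,0,0,2,1 for degrees 0…4.
(1 + q - 2q^2) has coefficients 1,1,-2,0,0,0 for degrees 0…5.
[q^5] = 1·0 + 2·(-2) + 1·1 = -3.

-3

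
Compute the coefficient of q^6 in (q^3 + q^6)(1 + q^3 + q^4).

2

(q^3 + q^6) has coefficients 0,0,0,1,0,0,1 for degrees 0…6.
(1 + q^3 + q^4) has coefficients 1,0,0,1,1,0,0 for degrees 0…6.
[q^6] = 1·1 + 1·1 = 2.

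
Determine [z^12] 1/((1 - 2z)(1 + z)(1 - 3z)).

1190281

Partial fractions give a closed form: a_n = (-4/3)·2^n + (1/12)·(-1)^n + (9/4)·3^n.
At n = 12: a_12 = 1190281.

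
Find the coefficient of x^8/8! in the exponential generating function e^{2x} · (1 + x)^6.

1081600

The EGF product rule gives c_8 = Σ_{k_1+k_2=8} C(8; k_1,k_2) · ∏ g_i(k_i), where e^{2x} gives (2)^k; (1+x)^6 gives the falling factorial (6)_k.
g_1(k) for k = 0…8: 1, 2, 4, 8, 16, 32, 64, 128, 256.
g_2(k) for k = 0…8: 1, 6, 30, 120, 360, 720, 720, 0, 0.
c_8 = Σ_k C(8,k)·g_1(k)·g_2(8−k) = 28·4·720 + 56·8·720 + 70·16·360 + 56·32·120 + 28·64·30 + 8·128·6 + 1·256·1 = 80640 + 322560 + 403200 + 215040 + 53760 + 6144 + 256 = 1081600.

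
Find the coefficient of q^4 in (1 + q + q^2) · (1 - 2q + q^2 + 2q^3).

(1 + q + q^2) has coefficients 1,1,1 for degrees 0…2.
(1 - 2q + q^2 + 2q^3) has coefficients 1,-2,1,2,0 for degrees 0…4.
[q^4] = 1·0 + 1·2 + 1·1 = 3.

3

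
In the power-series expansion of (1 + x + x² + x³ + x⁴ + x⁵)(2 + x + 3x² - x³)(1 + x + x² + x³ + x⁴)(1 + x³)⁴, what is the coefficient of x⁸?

(1 + x + x² + x³ + x⁴ + x⁵) has coefficients 1,1,1,1,1,1 for degrees 0…5.
(2 + x + 3x² - x³) has coefficients 2,1,3,-1,0,0,0,0,0 for degrees 0…8.
Multiplying by (1 + x + x² + x³ + x⁴) gives running coefficients 2,3,6,5,5,3,2,-1,0 for degrees 0…8.
Finally multiplying by (1 + x³)⁴, the product of all factors after the first has coefficients 2,3,6,13,17,27,34,37,48 for degrees 0…8.
[x⁸] = 1·48 + 1·37 + 1·34 + 1·27 + 1·17 + 1·13 = 176.

176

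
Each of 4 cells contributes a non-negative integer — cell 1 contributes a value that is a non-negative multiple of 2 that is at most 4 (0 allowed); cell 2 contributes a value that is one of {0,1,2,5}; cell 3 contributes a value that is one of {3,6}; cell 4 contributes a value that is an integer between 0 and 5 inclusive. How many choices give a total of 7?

The generating function for the choices is (1 + x^2 + x^4)·(1 + x + x^2 + x^5)·(x^3 + x^6)·(1 + x + x^2 + x^3 + x^4 + x^5); the count is [x^7].
(1 + x^2 + x^4) has coefficients 1,0,1,0,1 for degrees 0…4.
(1 + x + x^2 + x^5) has coefficients 1,1,1,0,0,1,0,0 for degrees 0…7.
Multiplying by (x^3 + x^6) gives running coefficients 0,0,0,1,1,1,1,1 for degrees 0…7.
Finally multiplying by (1 + x + x^2 + x^3 + x^4 + x^5), the product of all factors after the first has coefficients 0,0,0,1,2,3,4,5 for degrees 0…7.
[x^7] = 1·5 + 1·3 + 1·1 = 9.

9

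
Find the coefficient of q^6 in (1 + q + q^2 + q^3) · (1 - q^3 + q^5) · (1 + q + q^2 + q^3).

(1 + q + q^2 + q^3) has coefficients 1,1,1,1 for degrees 0…3.
(1 - q^3 + q^5) has coefficients 1,0,0,-1,0,1,0 for degrees 0…6.
Finally multiplying by (1 + q + q^2 + q^3), the product of all factors after the first has coefficients 1,1,1,0,-1,0,0 for degrees 0…6.
[q^6] = 1·0 + 1·0 + 1·(-1) + 1·0 = -1.

-1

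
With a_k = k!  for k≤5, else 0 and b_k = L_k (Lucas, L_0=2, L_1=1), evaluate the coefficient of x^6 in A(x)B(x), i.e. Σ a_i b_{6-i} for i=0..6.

The convolution is the x^6 coefficient of A(x)B(x).
Σ = 1·18 + 1·11 + 2·7 + 6·4 + 24·3 + 120·1 + 0·2 = 259.

259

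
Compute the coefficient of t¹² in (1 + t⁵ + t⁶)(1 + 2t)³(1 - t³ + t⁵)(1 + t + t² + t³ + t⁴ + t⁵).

38

(1 + t⁵ + t⁶) has coefficients 1,0,0,0,0,1,1 for degrees 0…6.
(1 + 2t)³ has coefficients 1,6,12,8,0,0,0,0,0,0,0,0,0 for degrees 0…12.
Multiplying by (1 - t³ + t⁵) gives running coefficients 1,6,12,7,-6,-11,-2,12,8,0,0,0,0 for degrees 0…12.
Finally multiplying by (1 + t + t² + t³ + t⁴ + t⁵), the product of all factors after the first has coefficients 1,7,19,26,20,9,6,12,8,1,7,18,20 for degrees 0…12.
[t¹²] = 1·20 + 1·12 + 1·6 = 38.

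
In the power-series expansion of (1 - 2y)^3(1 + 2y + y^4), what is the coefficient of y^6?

12

(1 - 2y)^3 has coefficients 1,-6,12,-8 for degrees 0…3.
(1 + 2y + y^4) has coefficients 1,2,0,0,1,0,0 for degrees 0…6.
[y^6] = 1·0 − 6·0 + 12·1 − 8·0 = 12.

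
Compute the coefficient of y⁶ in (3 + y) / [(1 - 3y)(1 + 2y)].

Partial fractions give a closed form: a_n = (2)·3^n + (1)·(-2)^n.
At n = 6: a_6 = 1522.

1522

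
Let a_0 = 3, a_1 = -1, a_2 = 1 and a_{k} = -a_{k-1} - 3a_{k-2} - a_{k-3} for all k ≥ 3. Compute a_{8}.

3

The ordinary generating function has denominator 1 + y + 3y^2 + y^3.
Iterating the recurrence: a_0,…,a_{8} = 3, -1, 1, -1, -1, 3, 1, -9, 3.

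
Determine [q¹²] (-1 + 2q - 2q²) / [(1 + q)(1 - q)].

The denominator gives the recurrence a_n = a_(n−2) for n ≥ 3; the numerator fixes a_0 = -1, a_1 = 2, a_2 = -3.
Iterating: -1, 2, -3, 2, -3, 2, -3, 2, -3, 2, -3, 2, -3, so a_12 = -3.

-3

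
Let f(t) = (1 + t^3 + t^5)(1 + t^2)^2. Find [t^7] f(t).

3

(1 + t^3 + t^5) has coefficients 1,0,0,1,0,1 for degrees 0…5.
(1 + t^2)^2 has coefficients 1,0,2,0,1,0,0,0 for degrees 0…7.
[t^7] = 1·0 + 1·1 + 1·2 = 3.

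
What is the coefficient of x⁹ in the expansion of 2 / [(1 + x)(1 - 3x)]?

Partial fractions give a closed form: a_n = (1/2)·(-1)^n + (3/2)·3^n.
At n = 9: a_9 = 29524.

29524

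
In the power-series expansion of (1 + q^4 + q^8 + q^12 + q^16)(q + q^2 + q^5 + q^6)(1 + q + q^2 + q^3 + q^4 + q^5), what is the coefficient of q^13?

(1 + q^4 + q^8 + q^12 + q^16) has coefficients 1,0,0,0,1,0,0,0,1,0,0,0,1,0 for degrees 0…13.
(q + q^2 + q^5 + q^6) has coefficients 0,1,1,0,0,1,1,0,0,0,0,0,0,0 for degrees 0…13.
Finally multiplying by (1 + q + q^2 + q^3 + q^4 + q^5), the product of all factors after the first has coefficients 0,1,2,2,2,3,4,3,2,2,2,1,0,0 for degrees 0…13.
[q^13] = 1·0 + 1·2 + 1·3 + 1·1 = 6.

6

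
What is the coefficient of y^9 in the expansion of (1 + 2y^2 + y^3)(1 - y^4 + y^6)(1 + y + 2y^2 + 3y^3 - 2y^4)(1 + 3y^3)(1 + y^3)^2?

23

(1 + 2y^2 + y^3) has coefficients 1,0,2,1 for degrees 0…3.
(1 - y^4 + y^6) has coefficients 1,0,0,0,-1,0,1,0,0,0 for degrees 0…9.
Multiplying by (1 + y + 2y^2 + 3y^3 - 2y^4) gives running coefficients 1,1,2,3,-3,-1,-1,-2,4,3 for degrees 0…9.
Multiplying by (1 + 3y^3) gives running coefficients 1,1,2,6,0,5,8,-11,1,0 for degrees 0…9.
Finally multiplying by (1 + y^3)^2, the product of all factors after the first has coefficients 1,1,2,8,2,9,21,-10,13,22 for degrees 0…9.
[y^9] = 1·22 + 2·(-10) + 1·21 = 23.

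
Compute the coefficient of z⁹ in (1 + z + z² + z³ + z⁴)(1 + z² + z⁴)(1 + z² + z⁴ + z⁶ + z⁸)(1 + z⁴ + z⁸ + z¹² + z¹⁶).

12

(1 + z + z² + z³ + z⁴) has coefficients 1,1,1,1,1 for degrees 0…4.
(1 + z² + z⁴) has coefficients 1,0,1,0,1,0,0,0,0,0 for degrees 0…9.
Multiplying by (1 + z² + z⁴ + z⁶ + z⁸) gives running coefficients 1,0,2,0,3,0,3,0,3,0 for degrees 0…9.
Finally multiplying by (1 + z⁴ + z⁸ + z¹² + z¹⁶), the product of all factors after the first has coefficients 1,0,2,0,4,0,5,0,7,0 for degrees 0…9.
[z⁹] = 1·0 + 1·7 + 1·0 + 1·5 + 1·0 = 12.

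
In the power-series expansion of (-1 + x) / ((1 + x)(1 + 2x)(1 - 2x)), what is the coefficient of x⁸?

-426

Partial fractions give a closed form: a_n = (2/3)·(-1)^n + (-3/2)·(-2)^n + (-1/6)·2^n.
At n = 8: a_8 = -426.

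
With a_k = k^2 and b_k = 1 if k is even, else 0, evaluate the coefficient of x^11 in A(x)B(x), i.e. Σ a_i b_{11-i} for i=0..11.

286

The convolution is the x^11 coefficient of A(x)B(x).
Σ = 0·0 + 1·1 + 4·0 + 9·1 + 16·0 + 25·1 + 36·0 + 49·1 + 64·0 + 81·1 + 100·0 + 121·1 = 286.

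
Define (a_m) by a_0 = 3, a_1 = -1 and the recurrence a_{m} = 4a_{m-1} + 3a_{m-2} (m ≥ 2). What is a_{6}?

The ordinary generating function has denominator 1 - 4y - 3y^2.
Iterating the recurrence: a_0,…,a_{6} = 3, -1, 5, 17, 83, 383, 1781.

1781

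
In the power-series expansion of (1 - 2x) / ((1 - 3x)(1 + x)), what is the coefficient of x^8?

1641

The denominator gives the recurrence a_n = 2a_(n−1) + 3a_(n−2) for n ≥ 2; the numerator fixes a_0 = 1, a_1 = 0.
Iterating: 1, 0, 3, 6, 21, 60, 183, 546, 1641, so a_8 = 1641.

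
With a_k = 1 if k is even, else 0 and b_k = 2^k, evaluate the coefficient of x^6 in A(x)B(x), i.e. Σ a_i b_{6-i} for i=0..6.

85

This is [x^6] in the product of the two ordinary generating functions.
Σ = 1·64 + 0·32 + 1·16 + 0·8 + 1·4 + 0·2 + 1·1 = 85.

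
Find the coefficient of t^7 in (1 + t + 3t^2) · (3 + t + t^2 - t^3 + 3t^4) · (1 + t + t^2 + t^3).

(1 + t + 3t^2) has coefficients 1,1,3 for degrees 0…2.
(3 + t + t^2 - t^3 + 3t^4) has coefficients 3,1,1,-1,3,0,0,0 for degrees 0…7.
Finally multiplying by (1 + t + t^2 + t^3), the product of all factors after the first has coefficients 3,4,5,4,4,3,2,3 for degrees 0…7.
[t^7] = 1·3 + 1·2 + 3·3 = 14.

14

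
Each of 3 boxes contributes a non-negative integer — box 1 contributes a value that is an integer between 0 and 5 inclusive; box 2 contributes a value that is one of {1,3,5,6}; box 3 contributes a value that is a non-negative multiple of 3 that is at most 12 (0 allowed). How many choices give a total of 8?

The generating function for the choices is (1 + x + x^2 + x^3 + x^4 + x^5)·(x + x^3 + x^5 + x^6)·(1 + x^3 + x^6 + x^9 + x^12); the count is [x^8].
(1 + x + x^2 + x^3 + x^4 + x^5) has coefficients 1,1,1,1,1,1 for degrees 0…5.
(x + x^3 + x^5 + x^6) has coefficients 0,1,0,1,0,1,1,0,0 for degrees 0…8.
Finally multiplying by (1 + x^3 + x^6 + x^9 + x^12), the product of all factors after the first has coefficients 0,1,0,1,1,1,2,1,1 for degrees 0…8.
[x^8] = 1·1 + 1·1 + 1·2 + 1·1 + 1·1 + 1·1 = 7.

7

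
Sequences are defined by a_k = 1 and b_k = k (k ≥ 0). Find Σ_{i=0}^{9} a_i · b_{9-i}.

The convolution is the t^9 coefficient of A(t)B(t).
Σ = 1·9 + 1·8 + 1·7 + 1·6 + 1·5 + 1·4 + 1·3 + 1·2 + 1·1 + 1·0 = 45.

45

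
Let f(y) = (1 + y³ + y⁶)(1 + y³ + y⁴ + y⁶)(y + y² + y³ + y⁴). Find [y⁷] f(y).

(1 + y³ + y⁶) has coefficients 1,0,0,1,0,0,1 for degrees 0…6.
(1 + y³ + y⁴ + y⁶) has coefficients 1,0,0,1,1,0,1,0 for degrees 0…7.
Finally multiplying by (y + y² + y³ + y⁴), the product of all factors after the first has coefficients 0,1,1,1,2,2,2,3 for degrees 0…7.
[y⁷] = 1·3 + 1·2 + 1·1 = 6.

6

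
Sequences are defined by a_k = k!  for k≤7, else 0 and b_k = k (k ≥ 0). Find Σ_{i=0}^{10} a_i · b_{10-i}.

18821

The convolution is the x^10 coefficient of A(x)B(x).
Σ = 1·10 + 1·9 + 2·8 + 6·7 + 24·6 + 120·5 + 720·4 + 5040·3 + 0·2 + 0·1 + 0·0 = 18821.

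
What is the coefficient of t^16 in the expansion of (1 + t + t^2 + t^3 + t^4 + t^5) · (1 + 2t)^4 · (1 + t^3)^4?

(1 + t + t^2 + t^3 + t^4 + t^5) has coefficients 1,1,1,1,1,1 for degrees 0…5.
(1 + 2t)^4 has coefficients 1,8,24,32,16,0,0,0,0,0,0,0,0,0,0,0,0 for degrees 0…16.
Finally multiplying by (1 + t^3)^4, the product of all factors after the first has coefficients 1,8,24,36,48,96,134,112,144,196,128,96,129,72,24,32,16 for degrees 0…16.
[t^16] = 1·16 + 1·32 + 1·24 + 1·72 + 1·129 + 1·96 = 369.

369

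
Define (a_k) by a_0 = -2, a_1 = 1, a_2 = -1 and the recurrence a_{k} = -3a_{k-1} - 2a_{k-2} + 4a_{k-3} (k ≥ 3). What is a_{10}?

-3821

The ordinary generating function has denominator 1 + 3q + 2q^2 - 4q^3.
Iterating the recurrence: a_0,…,a_{10} = -2, 1, -1, -7, 27, -71, 131, -143, -117, 1161, -3821.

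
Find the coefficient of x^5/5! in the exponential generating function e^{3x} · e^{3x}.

7776

The EGF product rule gives c_5 = Σ_{k_1+k_2=5} C(5; k_1,k_2) · ∏ g_i(k_i), where e^{3x} gives (3)^k; e^{3x} gives (3)^k.
g_1(k) for k = 0…5: 1, 3, 9, 27, 81, 243.
g_2(k) for k = 0…5: 1, 3, 9, 27, 81, 243.
c_5 = Σ_k C(5,k)·g_1(k)·g_2(5−k) = 1·1·243 + 5·3·81 + 10·9·27 + 10·27·9 + 5·81·3 + 1·243·1 = 243 + 1215 + 2430 + 2430 + 1215 + 243 = 7776.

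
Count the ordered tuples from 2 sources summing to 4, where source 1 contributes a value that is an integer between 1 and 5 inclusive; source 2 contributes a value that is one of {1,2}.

The generating function for the choices is (y + y² + y³ + y⁴ + y⁵)·(y + y²); the count is [y⁴].
(y + y² + y³ + y⁴ + y⁵) has coefficients 0,1,1,1,1 for degrees 0…4.
(y + y²) has coefficients 0,1,1,0,0 for degrees 0…4.
[y⁴] = 1·0 + 1·1 + 1·1 + 1·0 = 2.

2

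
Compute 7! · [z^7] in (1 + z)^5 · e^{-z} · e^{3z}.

The EGF product rule gives c_7 = Σ_{k_1+k_2+k_3=7} C(7; k_1,k_2,k_3) · ∏ g_i(k_i), where (1+z)^5 gives the falling factorial (5)_k; e^{-z} gives (-1)^k; e^{3z} gives (3)^k.
g_1(k) for k = 0…7: 1, 5, 20, 60, 120, 120, 0, 0.
g_2(k) for k = 0…7: 1, -1, 1, -1, 1, -1, 1, -1.
g_3(k) for k = 0…7: 1, 3, 9, 27, 81, 243, 729, 2187.
First combine the last two factors: h(k) = Σ_j C(k,j)·g_2(j)·g_3(k−j) for k = 0…7: 1, 2, 4, 8, 16, 32, 64, 128.
c_7 = Σ_k C(7,k)·g_1(k)·h(7−k) = 1·1·128 + 7·5·64 + 21·20·32 + 35·60·16 + 35·120·8 + 21·120·4 = 128 + 2240 + 13440 + 33600 + 33600 + 10080 = 93088.

93088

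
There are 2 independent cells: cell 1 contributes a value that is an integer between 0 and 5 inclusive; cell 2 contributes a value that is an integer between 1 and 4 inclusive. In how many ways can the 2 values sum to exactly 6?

The generating function for the choices is (1 + z + z^2 + z^3 + z^4 + z^5)·(z + z^2 + z^3 + z^4); the count is [z^6].
(1 + z + z^2 + z^3 + z^4 + z^5) has coefficients 1,1,1,1,1,1 for degrees 0…5.
(z + z^2 + z^3 + z^4) has coefficients 0,1,1,1,1,0,0 for degrees 0…6.
[z^6] = 1·0 + 1·0 + 1·1 + 1·1 + 1·1 + 1·1 = 4.

4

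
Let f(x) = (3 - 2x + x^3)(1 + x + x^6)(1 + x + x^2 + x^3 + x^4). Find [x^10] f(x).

(3 - 2x + x^3) has coefficients 3,-2,0,1 for degrees 0…3.
(1 + x + x^6) has coefficients 1,1,0,0,0,0,1,0,0,0,0 for degrees 0…10.
Finally multiplying by (1 + x + x^2 + x^3 + x^4), the product of all factors after the first has coefficients 1,2,2,2,2,1,1,1,1,1,1 for degrees 0…10.
[x^10] = 3·1 − 2·1 + 1·1 = 2.

2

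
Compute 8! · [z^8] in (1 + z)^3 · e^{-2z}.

-2816

The EGF product rule gives c_8 = Σ_{k_1+k_2=8} C(8; k_1,k_2) · ∏ g_i(k_i), where (1+z)^3 gives the falling factorial (3)_k; e^{-2z} gives (-2)^k.
g_1(k) for k = 0…8: 1, 3, 6, 6, 0, 0, 0, 0, 0.
g_2(k) for k = 0…8: 1, -2, 4, -8, 16, -32, 64, -128, 256.
c_8 = Σ_k C(8,k)·g_1(k)·g_2(8−k) = 1·1·256 + 8·3·(-128) + 28·6·64 + 56·6·(-32) = 256 − 3072 + 10752 − 10752 = -2816.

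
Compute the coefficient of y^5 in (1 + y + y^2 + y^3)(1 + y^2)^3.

6

(1 + y + y^2 + y^3) has coefficients 1,1,1,1 for degrees 0…3.
(1 + y^2)^3 has coefficients 1,0,3,0,3,0 for degrees 0…5.
[y^5] = 1·0 + 1·3 + 1·0 + 1·3 = 6.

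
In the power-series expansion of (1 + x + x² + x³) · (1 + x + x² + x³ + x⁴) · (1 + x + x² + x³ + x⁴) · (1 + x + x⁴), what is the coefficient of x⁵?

(1 + x + x² + x³) has coefficients 1,1,1,1 for degrees 0…3.
(1 + x + x² + x³ + x⁴) has coefficients 1,1,1,1,1,0 for degrees 0…5.
Multiplying by (1 + x + x² + x³ + x⁴) gives running coefficients 1,2,3,4,5,4 for degrees 0…5.
Finally multiplying by (1 + x + x⁴), the product of all factors after the first has coefficients 1,3,5,7,10,11 for degrees 0…5.
[x⁵] = 1·11 + 1·10 + 1·7 + 1·5 = 33.

33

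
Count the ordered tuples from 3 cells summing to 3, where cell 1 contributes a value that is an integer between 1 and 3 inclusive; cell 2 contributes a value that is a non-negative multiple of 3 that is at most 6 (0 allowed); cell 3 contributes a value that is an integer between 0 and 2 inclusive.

3

The generating function for the choices is (q + q² + q³)·(1 + q³ + q⁶)·(1 + q + q²); the count is [q³].
(q + q² + q³) has coefficients 0,1,1,1 for degrees 0…3.
(1 + q³ + q⁶) has coefficients 1,0,0,1 for degrees 0…3.
Finally multiplying by (1 + q + q²), the product of all factors after the first has coefficients 1,1,1,1 for degrees 0…3.
[q³] = 1·1 + 1·1 + 1·1 = 3.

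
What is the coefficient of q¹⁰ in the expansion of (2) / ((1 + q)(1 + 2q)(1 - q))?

Partial fractions give a closed form: a_n = (-1)·(-1)^n + (8/3)·(-2)^n + (1/3)·1^n.
At n = 10: a_10 = 2730.

2730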